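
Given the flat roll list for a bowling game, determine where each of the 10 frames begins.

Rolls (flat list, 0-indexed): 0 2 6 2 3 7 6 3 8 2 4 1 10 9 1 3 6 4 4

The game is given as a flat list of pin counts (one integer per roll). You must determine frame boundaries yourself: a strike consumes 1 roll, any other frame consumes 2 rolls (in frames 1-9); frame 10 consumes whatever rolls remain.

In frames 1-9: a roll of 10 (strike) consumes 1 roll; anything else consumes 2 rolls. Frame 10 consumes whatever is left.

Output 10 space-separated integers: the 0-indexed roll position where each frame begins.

Frame 1 starts at roll index 0: rolls=0,2 (sum=2), consumes 2 rolls
Frame 2 starts at roll index 2: rolls=6,2 (sum=8), consumes 2 rolls
Frame 3 starts at roll index 4: rolls=3,7 (sum=10), consumes 2 rolls
Frame 4 starts at roll index 6: rolls=6,3 (sum=9), consumes 2 rolls
Frame 5 starts at roll index 8: rolls=8,2 (sum=10), consumes 2 rolls
Frame 6 starts at roll index 10: rolls=4,1 (sum=5), consumes 2 rolls
Frame 7 starts at roll index 12: roll=10 (strike), consumes 1 roll
Frame 8 starts at roll index 13: rolls=9,1 (sum=10), consumes 2 rolls
Frame 9 starts at roll index 15: rolls=3,6 (sum=9), consumes 2 rolls
Frame 10 starts at roll index 17: 2 remaining rolls

Answer: 0 2 4 6 8 10 12 13 15 17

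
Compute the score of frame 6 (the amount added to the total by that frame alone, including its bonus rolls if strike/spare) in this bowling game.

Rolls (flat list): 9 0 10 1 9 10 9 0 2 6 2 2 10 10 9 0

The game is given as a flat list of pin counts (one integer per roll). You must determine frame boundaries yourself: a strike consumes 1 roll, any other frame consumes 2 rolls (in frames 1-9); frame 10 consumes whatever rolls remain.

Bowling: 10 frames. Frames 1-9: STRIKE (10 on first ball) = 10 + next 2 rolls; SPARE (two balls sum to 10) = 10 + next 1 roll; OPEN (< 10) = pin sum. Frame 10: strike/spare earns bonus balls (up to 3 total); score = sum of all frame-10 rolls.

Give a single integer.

Answer: 8

Derivation:
Frame 1: OPEN (9+0=9). Cumulative: 9
Frame 2: STRIKE. 10 + next two rolls (1+9) = 20. Cumulative: 29
Frame 3: SPARE (1+9=10). 10 + next roll (10) = 20. Cumulative: 49
Frame 4: STRIKE. 10 + next two rolls (9+0) = 19. Cumulative: 68
Frame 5: OPEN (9+0=9). Cumulative: 77
Frame 6: OPEN (2+6=8). Cumulative: 85
Frame 7: OPEN (2+2=4). Cumulative: 89
Frame 8: STRIKE. 10 + next two rolls (10+9) = 29. Cumulative: 118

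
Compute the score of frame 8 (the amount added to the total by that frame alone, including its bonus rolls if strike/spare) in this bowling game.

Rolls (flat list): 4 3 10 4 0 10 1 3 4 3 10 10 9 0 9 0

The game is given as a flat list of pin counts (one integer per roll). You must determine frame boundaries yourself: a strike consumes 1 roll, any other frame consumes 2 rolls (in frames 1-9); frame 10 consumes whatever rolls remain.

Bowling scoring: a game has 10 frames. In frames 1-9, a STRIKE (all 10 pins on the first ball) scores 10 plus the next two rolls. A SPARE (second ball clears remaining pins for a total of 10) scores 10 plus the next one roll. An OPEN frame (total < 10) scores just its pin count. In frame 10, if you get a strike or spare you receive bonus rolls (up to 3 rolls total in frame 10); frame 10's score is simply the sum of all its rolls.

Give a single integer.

Answer: 19

Derivation:
Frame 1: OPEN (4+3=7). Cumulative: 7
Frame 2: STRIKE. 10 + next two rolls (4+0) = 14. Cumulative: 21
Frame 3: OPEN (4+0=4). Cumulative: 25
Frame 4: STRIKE. 10 + next two rolls (1+3) = 14. Cumulative: 39
Frame 5: OPEN (1+3=4). Cumulative: 43
Frame 6: OPEN (4+3=7). Cumulative: 50
Frame 7: STRIKE. 10 + next two rolls (10+9) = 29. Cumulative: 79
Frame 8: STRIKE. 10 + next two rolls (9+0) = 19. Cumulative: 98
Frame 9: OPEN (9+0=9). Cumulative: 107
Frame 10: OPEN. Sum of all frame-10 rolls (9+0) = 9. Cumulative: 116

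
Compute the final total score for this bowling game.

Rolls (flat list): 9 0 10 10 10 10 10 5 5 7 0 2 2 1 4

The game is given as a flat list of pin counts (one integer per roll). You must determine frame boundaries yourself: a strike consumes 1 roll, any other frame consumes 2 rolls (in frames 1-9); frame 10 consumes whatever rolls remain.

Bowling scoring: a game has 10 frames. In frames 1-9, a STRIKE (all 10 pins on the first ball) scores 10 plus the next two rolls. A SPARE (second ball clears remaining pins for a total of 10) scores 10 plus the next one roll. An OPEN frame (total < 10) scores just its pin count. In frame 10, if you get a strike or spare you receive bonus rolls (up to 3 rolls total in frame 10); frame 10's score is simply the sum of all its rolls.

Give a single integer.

Answer: 177

Derivation:
Frame 1: OPEN (9+0=9). Cumulative: 9
Frame 2: STRIKE. 10 + next two rolls (10+10) = 30. Cumulative: 39
Frame 3: STRIKE. 10 + next two rolls (10+10) = 30. Cumulative: 69
Frame 4: STRIKE. 10 + next two rolls (10+10) = 30. Cumulative: 99
Frame 5: STRIKE. 10 + next two rolls (10+5) = 25. Cumulative: 124
Frame 6: STRIKE. 10 + next two rolls (5+5) = 20. Cumulative: 144
Frame 7: SPARE (5+5=10). 10 + next roll (7) = 17. Cumulative: 161
Frame 8: OPEN (7+0=7). Cumulative: 168
Frame 9: OPEN (2+2=4). Cumulative: 172
Frame 10: OPEN. Sum of all frame-10 rolls (1+4) = 5. Cumulative: 177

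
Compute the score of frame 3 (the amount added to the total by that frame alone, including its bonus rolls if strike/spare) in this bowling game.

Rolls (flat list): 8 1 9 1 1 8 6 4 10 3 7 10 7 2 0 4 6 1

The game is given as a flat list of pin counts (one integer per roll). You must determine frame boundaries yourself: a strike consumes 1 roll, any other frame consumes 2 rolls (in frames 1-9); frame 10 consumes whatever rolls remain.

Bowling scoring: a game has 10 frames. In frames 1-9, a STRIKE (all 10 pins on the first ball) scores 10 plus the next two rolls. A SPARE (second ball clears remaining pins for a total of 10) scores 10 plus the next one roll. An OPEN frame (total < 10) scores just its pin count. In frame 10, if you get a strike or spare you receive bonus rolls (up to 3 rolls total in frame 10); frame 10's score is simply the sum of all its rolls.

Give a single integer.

Answer: 9

Derivation:
Frame 1: OPEN (8+1=9). Cumulative: 9
Frame 2: SPARE (9+1=10). 10 + next roll (1) = 11. Cumulative: 20
Frame 3: OPEN (1+8=9). Cumulative: 29
Frame 4: SPARE (6+4=10). 10 + next roll (10) = 20. Cumulative: 49
Frame 5: STRIKE. 10 + next two rolls (3+7) = 20. Cumulative: 69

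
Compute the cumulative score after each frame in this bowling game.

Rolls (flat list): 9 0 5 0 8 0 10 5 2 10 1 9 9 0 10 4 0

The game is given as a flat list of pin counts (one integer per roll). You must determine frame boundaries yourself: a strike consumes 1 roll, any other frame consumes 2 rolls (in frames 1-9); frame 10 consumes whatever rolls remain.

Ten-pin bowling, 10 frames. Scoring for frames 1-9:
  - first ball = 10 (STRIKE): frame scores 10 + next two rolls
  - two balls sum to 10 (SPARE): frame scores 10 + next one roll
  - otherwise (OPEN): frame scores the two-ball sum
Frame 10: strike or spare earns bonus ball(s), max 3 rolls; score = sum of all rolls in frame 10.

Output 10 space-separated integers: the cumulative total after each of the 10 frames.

Answer: 9 14 22 39 46 66 85 94 108 112

Derivation:
Frame 1: OPEN (9+0=9). Cumulative: 9
Frame 2: OPEN (5+0=5). Cumulative: 14
Frame 3: OPEN (8+0=8). Cumulative: 22
Frame 4: STRIKE. 10 + next two rolls (5+2) = 17. Cumulative: 39
Frame 5: OPEN (5+2=7). Cumulative: 46
Frame 6: STRIKE. 10 + next two rolls (1+9) = 20. Cumulative: 66
Frame 7: SPARE (1+9=10). 10 + next roll (9) = 19. Cumulative: 85
Frame 8: OPEN (9+0=9). Cumulative: 94
Frame 9: STRIKE. 10 + next two rolls (4+0) = 14. Cumulative: 108
Frame 10: OPEN. Sum of all frame-10 rolls (4+0) = 4. Cumulative: 112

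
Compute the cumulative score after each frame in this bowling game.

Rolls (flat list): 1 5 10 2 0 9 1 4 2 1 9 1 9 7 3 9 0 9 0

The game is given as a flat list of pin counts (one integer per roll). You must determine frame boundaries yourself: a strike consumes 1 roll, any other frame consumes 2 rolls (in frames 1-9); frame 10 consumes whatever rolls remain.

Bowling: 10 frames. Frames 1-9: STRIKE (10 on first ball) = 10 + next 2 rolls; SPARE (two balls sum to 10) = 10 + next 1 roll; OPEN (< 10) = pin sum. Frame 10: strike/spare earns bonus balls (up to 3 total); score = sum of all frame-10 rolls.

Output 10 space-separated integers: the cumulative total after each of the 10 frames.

Answer: 6 18 20 34 40 51 68 87 96 105

Derivation:
Frame 1: OPEN (1+5=6). Cumulative: 6
Frame 2: STRIKE. 10 + next two rolls (2+0) = 12. Cumulative: 18
Frame 3: OPEN (2+0=2). Cumulative: 20
Frame 4: SPARE (9+1=10). 10 + next roll (4) = 14. Cumulative: 34
Frame 5: OPEN (4+2=6). Cumulative: 40
Frame 6: SPARE (1+9=10). 10 + next roll (1) = 11. Cumulative: 51
Frame 7: SPARE (1+9=10). 10 + next roll (7) = 17. Cumulative: 68
Frame 8: SPARE (7+3=10). 10 + next roll (9) = 19. Cumulative: 87
Frame 9: OPEN (9+0=9). Cumulative: 96
Frame 10: OPEN. Sum of all frame-10 rolls (9+0) = 9. Cumulative: 105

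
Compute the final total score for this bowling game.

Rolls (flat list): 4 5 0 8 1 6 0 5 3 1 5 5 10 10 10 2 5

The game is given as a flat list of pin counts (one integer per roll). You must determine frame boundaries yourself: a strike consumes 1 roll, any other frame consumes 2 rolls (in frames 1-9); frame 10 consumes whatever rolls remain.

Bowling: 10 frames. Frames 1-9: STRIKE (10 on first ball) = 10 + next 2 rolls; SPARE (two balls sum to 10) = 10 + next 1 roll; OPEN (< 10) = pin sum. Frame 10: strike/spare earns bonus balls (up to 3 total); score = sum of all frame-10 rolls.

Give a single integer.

Answer: 129

Derivation:
Frame 1: OPEN (4+5=9). Cumulative: 9
Frame 2: OPEN (0+8=8). Cumulative: 17
Frame 3: OPEN (1+6=7). Cumulative: 24
Frame 4: OPEN (0+5=5). Cumulative: 29
Frame 5: OPEN (3+1=4). Cumulative: 33
Frame 6: SPARE (5+5=10). 10 + next roll (10) = 20. Cumulative: 53
Frame 7: STRIKE. 10 + next two rolls (10+10) = 30. Cumulative: 83
Frame 8: STRIKE. 10 + next two rolls (10+2) = 22. Cumulative: 105
Frame 9: STRIKE. 10 + next two rolls (2+5) = 17. Cumulative: 122
Frame 10: OPEN. Sum of all frame-10 rolls (2+5) = 7. Cumulative: 129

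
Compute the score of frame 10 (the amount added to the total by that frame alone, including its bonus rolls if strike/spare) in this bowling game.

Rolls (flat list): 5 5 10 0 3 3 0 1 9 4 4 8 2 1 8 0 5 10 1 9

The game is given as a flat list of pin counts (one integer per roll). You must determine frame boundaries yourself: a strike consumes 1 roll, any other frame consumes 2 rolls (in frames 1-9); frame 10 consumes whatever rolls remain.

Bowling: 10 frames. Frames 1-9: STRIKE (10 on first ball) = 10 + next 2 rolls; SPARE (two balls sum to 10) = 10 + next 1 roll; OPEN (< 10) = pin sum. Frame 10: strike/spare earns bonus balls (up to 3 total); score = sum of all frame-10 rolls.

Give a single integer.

Frame 1: SPARE (5+5=10). 10 + next roll (10) = 20. Cumulative: 20
Frame 2: STRIKE. 10 + next two rolls (0+3) = 13. Cumulative: 33
Frame 3: OPEN (0+3=3). Cumulative: 36
Frame 4: OPEN (3+0=3). Cumulative: 39
Frame 5: SPARE (1+9=10). 10 + next roll (4) = 14. Cumulative: 53
Frame 6: OPEN (4+4=8). Cumulative: 61
Frame 7: SPARE (8+2=10). 10 + next roll (1) = 11. Cumulative: 72
Frame 8: OPEN (1+8=9). Cumulative: 81
Frame 9: OPEN (0+5=5). Cumulative: 86
Frame 10: STRIKE. Sum of all frame-10 rolls (10+1+9) = 20. Cumulative: 106

Answer: 20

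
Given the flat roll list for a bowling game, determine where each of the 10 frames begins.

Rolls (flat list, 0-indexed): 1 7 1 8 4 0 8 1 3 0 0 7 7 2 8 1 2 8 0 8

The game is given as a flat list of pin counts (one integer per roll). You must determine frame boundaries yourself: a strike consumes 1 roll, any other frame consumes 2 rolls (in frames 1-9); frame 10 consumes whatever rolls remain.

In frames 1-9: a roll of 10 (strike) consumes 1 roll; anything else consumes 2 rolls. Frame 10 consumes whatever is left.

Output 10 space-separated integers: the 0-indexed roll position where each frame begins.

Answer: 0 2 4 6 8 10 12 14 16 18

Derivation:
Frame 1 starts at roll index 0: rolls=1,7 (sum=8), consumes 2 rolls
Frame 2 starts at roll index 2: rolls=1,8 (sum=9), consumes 2 rolls
Frame 3 starts at roll index 4: rolls=4,0 (sum=4), consumes 2 rolls
Frame 4 starts at roll index 6: rolls=8,1 (sum=9), consumes 2 rolls
Frame 5 starts at roll index 8: rolls=3,0 (sum=3), consumes 2 rolls
Frame 6 starts at roll index 10: rolls=0,7 (sum=7), consumes 2 rolls
Frame 7 starts at roll index 12: rolls=7,2 (sum=9), consumes 2 rolls
Frame 8 starts at roll index 14: rolls=8,1 (sum=9), consumes 2 rolls
Frame 9 starts at roll index 16: rolls=2,8 (sum=10), consumes 2 rolls
Frame 10 starts at roll index 18: 2 remaining rolls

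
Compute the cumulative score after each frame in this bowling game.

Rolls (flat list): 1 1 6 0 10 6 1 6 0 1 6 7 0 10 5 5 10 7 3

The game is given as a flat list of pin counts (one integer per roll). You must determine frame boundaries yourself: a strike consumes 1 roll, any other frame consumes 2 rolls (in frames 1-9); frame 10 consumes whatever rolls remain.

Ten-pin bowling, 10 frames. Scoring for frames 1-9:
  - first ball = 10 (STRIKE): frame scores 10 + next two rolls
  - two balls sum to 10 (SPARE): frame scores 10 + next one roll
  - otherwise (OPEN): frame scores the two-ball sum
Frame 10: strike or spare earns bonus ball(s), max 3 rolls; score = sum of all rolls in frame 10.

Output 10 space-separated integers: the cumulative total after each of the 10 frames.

Frame 1: OPEN (1+1=2). Cumulative: 2
Frame 2: OPEN (6+0=6). Cumulative: 8
Frame 3: STRIKE. 10 + next two rolls (6+1) = 17. Cumulative: 25
Frame 4: OPEN (6+1=7). Cumulative: 32
Frame 5: OPEN (6+0=6). Cumulative: 38
Frame 6: OPEN (1+6=7). Cumulative: 45
Frame 7: OPEN (7+0=7). Cumulative: 52
Frame 8: STRIKE. 10 + next two rolls (5+5) = 20. Cumulative: 72
Frame 9: SPARE (5+5=10). 10 + next roll (10) = 20. Cumulative: 92
Frame 10: STRIKE. Sum of all frame-10 rolls (10+7+3) = 20. Cumulative: 112

Answer: 2 8 25 32 38 45 52 72 92 112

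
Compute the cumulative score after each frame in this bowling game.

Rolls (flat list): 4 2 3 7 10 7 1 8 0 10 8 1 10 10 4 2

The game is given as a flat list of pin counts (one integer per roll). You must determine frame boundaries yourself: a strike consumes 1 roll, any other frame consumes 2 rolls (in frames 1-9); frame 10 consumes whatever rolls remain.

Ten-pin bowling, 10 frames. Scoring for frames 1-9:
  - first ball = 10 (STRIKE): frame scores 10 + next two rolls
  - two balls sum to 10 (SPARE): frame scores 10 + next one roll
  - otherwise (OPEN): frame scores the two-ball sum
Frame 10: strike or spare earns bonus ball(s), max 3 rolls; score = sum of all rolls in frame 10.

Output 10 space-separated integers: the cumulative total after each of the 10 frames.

Frame 1: OPEN (4+2=6). Cumulative: 6
Frame 2: SPARE (3+7=10). 10 + next roll (10) = 20. Cumulative: 26
Frame 3: STRIKE. 10 + next two rolls (7+1) = 18. Cumulative: 44
Frame 4: OPEN (7+1=8). Cumulative: 52
Frame 5: OPEN (8+0=8). Cumulative: 60
Frame 6: STRIKE. 10 + next two rolls (8+1) = 19. Cumulative: 79
Frame 7: OPEN (8+1=9). Cumulative: 88
Frame 8: STRIKE. 10 + next two rolls (10+4) = 24. Cumulative: 112
Frame 9: STRIKE. 10 + next two rolls (4+2) = 16. Cumulative: 128
Frame 10: OPEN. Sum of all frame-10 rolls (4+2) = 6. Cumulative: 134

Answer: 6 26 44 52 60 79 88 112 128 134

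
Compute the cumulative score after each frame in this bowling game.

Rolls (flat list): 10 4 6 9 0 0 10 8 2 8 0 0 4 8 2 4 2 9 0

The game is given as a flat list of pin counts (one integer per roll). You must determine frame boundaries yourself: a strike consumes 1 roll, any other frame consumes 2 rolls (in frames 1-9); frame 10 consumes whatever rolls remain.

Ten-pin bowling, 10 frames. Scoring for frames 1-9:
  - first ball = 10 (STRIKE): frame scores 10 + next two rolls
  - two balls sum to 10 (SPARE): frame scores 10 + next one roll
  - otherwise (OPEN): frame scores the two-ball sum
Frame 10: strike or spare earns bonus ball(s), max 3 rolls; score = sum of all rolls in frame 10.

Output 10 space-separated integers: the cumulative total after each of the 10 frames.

Frame 1: STRIKE. 10 + next two rolls (4+6) = 20. Cumulative: 20
Frame 2: SPARE (4+6=10). 10 + next roll (9) = 19. Cumulative: 39
Frame 3: OPEN (9+0=9). Cumulative: 48
Frame 4: SPARE (0+10=10). 10 + next roll (8) = 18. Cumulative: 66
Frame 5: SPARE (8+2=10). 10 + next roll (8) = 18. Cumulative: 84
Frame 6: OPEN (8+0=8). Cumulative: 92
Frame 7: OPEN (0+4=4). Cumulative: 96
Frame 8: SPARE (8+2=10). 10 + next roll (4) = 14. Cumulative: 110
Frame 9: OPEN (4+2=6). Cumulative: 116
Frame 10: OPEN. Sum of all frame-10 rolls (9+0) = 9. Cumulative: 125

Answer: 20 39 48 66 84 92 96 110 116 125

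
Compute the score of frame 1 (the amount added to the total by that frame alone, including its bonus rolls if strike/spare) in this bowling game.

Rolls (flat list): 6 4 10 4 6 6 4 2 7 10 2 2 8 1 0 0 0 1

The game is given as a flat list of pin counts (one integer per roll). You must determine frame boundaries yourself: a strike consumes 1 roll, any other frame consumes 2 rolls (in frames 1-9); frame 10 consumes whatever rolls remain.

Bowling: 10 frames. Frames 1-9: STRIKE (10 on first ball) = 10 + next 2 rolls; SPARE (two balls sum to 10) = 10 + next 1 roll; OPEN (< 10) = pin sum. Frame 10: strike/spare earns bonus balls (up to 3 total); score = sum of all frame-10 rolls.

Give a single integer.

Frame 1: SPARE (6+4=10). 10 + next roll (10) = 20. Cumulative: 20
Frame 2: STRIKE. 10 + next two rolls (4+6) = 20. Cumulative: 40
Frame 3: SPARE (4+6=10). 10 + next roll (6) = 16. Cumulative: 56

Answer: 20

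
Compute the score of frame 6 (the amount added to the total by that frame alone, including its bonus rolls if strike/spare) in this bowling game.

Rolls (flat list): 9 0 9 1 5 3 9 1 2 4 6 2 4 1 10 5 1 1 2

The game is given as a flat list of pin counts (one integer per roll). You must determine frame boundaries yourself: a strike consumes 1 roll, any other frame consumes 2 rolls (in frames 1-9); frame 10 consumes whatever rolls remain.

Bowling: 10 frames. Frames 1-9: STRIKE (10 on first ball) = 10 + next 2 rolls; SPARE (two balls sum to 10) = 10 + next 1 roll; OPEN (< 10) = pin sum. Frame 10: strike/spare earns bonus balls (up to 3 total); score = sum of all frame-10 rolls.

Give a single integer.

Frame 1: OPEN (9+0=9). Cumulative: 9
Frame 2: SPARE (9+1=10). 10 + next roll (5) = 15. Cumulative: 24
Frame 3: OPEN (5+3=8). Cumulative: 32
Frame 4: SPARE (9+1=10). 10 + next roll (2) = 12. Cumulative: 44
Frame 5: OPEN (2+4=6). Cumulative: 50
Frame 6: OPEN (6+2=8). Cumulative: 58
Frame 7: OPEN (4+1=5). Cumulative: 63
Frame 8: STRIKE. 10 + next two rolls (5+1) = 16. Cumulative: 79

Answer: 8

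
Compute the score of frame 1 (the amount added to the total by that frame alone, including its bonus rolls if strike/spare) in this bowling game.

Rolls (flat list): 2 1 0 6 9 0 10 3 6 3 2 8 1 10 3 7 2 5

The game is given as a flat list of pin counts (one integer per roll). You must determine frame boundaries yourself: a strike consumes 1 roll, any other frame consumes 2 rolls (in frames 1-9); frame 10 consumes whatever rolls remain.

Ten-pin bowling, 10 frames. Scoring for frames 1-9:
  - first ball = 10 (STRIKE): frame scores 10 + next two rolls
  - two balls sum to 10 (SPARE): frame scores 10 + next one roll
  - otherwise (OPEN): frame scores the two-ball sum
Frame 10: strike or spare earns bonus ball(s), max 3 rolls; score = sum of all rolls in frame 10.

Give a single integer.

Frame 1: OPEN (2+1=3). Cumulative: 3
Frame 2: OPEN (0+6=6). Cumulative: 9
Frame 3: OPEN (9+0=9). Cumulative: 18

Answer: 3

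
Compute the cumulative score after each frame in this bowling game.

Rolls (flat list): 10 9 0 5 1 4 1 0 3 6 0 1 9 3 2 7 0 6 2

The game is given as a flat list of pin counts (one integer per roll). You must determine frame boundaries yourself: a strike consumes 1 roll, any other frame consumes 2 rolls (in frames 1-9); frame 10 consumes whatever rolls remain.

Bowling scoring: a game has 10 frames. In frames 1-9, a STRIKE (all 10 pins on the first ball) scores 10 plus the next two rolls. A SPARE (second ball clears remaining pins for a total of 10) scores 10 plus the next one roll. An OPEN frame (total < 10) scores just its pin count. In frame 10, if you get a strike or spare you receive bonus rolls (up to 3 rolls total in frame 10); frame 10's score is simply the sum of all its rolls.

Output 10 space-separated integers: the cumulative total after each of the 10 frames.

Frame 1: STRIKE. 10 + next two rolls (9+0) = 19. Cumulative: 19
Frame 2: OPEN (9+0=9). Cumulative: 28
Frame 3: OPEN (5+1=6). Cumulative: 34
Frame 4: OPEN (4+1=5). Cumulative: 39
Frame 5: OPEN (0+3=3). Cumulative: 42
Frame 6: OPEN (6+0=6). Cumulative: 48
Frame 7: SPARE (1+9=10). 10 + next roll (3) = 13. Cumulative: 61
Frame 8: OPEN (3+2=5). Cumulative: 66
Frame 9: OPEN (7+0=7). Cumulative: 73
Frame 10: OPEN. Sum of all frame-10 rolls (6+2) = 8. Cumulative: 81

Answer: 19 28 34 39 42 48 61 66 73 81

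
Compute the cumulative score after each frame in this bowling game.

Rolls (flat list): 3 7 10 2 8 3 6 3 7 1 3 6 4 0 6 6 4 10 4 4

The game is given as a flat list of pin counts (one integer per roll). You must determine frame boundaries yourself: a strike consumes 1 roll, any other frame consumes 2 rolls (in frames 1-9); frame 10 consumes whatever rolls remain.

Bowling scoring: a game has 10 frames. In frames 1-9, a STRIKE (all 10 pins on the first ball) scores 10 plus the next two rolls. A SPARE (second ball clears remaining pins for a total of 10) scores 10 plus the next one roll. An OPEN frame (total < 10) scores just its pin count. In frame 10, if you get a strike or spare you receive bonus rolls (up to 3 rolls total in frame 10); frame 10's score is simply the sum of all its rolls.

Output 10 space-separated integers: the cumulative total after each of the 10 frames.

Frame 1: SPARE (3+7=10). 10 + next roll (10) = 20. Cumulative: 20
Frame 2: STRIKE. 10 + next two rolls (2+8) = 20. Cumulative: 40
Frame 3: SPARE (2+8=10). 10 + next roll (3) = 13. Cumulative: 53
Frame 4: OPEN (3+6=9). Cumulative: 62
Frame 5: SPARE (3+7=10). 10 + next roll (1) = 11. Cumulative: 73
Frame 6: OPEN (1+3=4). Cumulative: 77
Frame 7: SPARE (6+4=10). 10 + next roll (0) = 10. Cumulative: 87
Frame 8: OPEN (0+6=6). Cumulative: 93
Frame 9: SPARE (6+4=10). 10 + next roll (10) = 20. Cumulative: 113
Frame 10: STRIKE. Sum of all frame-10 rolls (10+4+4) = 18. Cumulative: 131

Answer: 20 40 53 62 73 77 87 93 113 131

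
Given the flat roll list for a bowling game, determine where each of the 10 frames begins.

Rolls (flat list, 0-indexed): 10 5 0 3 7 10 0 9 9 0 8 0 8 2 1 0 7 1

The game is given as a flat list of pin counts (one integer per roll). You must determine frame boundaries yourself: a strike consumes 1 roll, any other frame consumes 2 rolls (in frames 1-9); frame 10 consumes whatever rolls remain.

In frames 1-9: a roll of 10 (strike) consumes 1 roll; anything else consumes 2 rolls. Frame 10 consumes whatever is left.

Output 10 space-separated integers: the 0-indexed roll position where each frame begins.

Answer: 0 1 3 5 6 8 10 12 14 16

Derivation:
Frame 1 starts at roll index 0: roll=10 (strike), consumes 1 roll
Frame 2 starts at roll index 1: rolls=5,0 (sum=5), consumes 2 rolls
Frame 3 starts at roll index 3: rolls=3,7 (sum=10), consumes 2 rolls
Frame 4 starts at roll index 5: roll=10 (strike), consumes 1 roll
Frame 5 starts at roll index 6: rolls=0,9 (sum=9), consumes 2 rolls
Frame 6 starts at roll index 8: rolls=9,0 (sum=9), consumes 2 rolls
Frame 7 starts at roll index 10: rolls=8,0 (sum=8), consumes 2 rolls
Frame 8 starts at roll index 12: rolls=8,2 (sum=10), consumes 2 rolls
Frame 9 starts at roll index 14: rolls=1,0 (sum=1), consumes 2 rolls
Frame 10 starts at roll index 16: 2 remaining rolls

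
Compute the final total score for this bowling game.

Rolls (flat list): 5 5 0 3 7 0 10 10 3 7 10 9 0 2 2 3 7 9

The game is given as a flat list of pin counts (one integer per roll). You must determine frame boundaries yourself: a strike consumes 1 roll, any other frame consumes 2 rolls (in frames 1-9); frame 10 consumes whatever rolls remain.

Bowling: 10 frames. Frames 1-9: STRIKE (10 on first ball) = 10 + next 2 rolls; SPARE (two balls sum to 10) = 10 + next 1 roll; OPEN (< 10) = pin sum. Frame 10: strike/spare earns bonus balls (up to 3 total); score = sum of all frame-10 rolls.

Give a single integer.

Frame 1: SPARE (5+5=10). 10 + next roll (0) = 10. Cumulative: 10
Frame 2: OPEN (0+3=3). Cumulative: 13
Frame 3: OPEN (7+0=7). Cumulative: 20
Frame 4: STRIKE. 10 + next two rolls (10+3) = 23. Cumulative: 43
Frame 5: STRIKE. 10 + next two rolls (3+7) = 20. Cumulative: 63
Frame 6: SPARE (3+7=10). 10 + next roll (10) = 20. Cumulative: 83
Frame 7: STRIKE. 10 + next two rolls (9+0) = 19. Cumulative: 102
Frame 8: OPEN (9+0=9). Cumulative: 111
Frame 9: OPEN (2+2=4). Cumulative: 115
Frame 10: SPARE. Sum of all frame-10 rolls (3+7+9) = 19. Cumulative: 134

Answer: 134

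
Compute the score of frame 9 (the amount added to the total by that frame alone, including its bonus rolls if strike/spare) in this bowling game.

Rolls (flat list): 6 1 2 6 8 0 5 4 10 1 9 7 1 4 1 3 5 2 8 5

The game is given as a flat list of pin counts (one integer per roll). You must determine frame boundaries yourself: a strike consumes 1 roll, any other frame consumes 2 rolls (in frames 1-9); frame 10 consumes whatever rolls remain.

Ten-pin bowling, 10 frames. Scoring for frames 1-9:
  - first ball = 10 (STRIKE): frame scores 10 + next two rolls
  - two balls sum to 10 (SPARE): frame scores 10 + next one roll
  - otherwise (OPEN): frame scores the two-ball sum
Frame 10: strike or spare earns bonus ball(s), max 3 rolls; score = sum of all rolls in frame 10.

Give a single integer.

Answer: 8

Derivation:
Frame 1: OPEN (6+1=7). Cumulative: 7
Frame 2: OPEN (2+6=8). Cumulative: 15
Frame 3: OPEN (8+0=8). Cumulative: 23
Frame 4: OPEN (5+4=9). Cumulative: 32
Frame 5: STRIKE. 10 + next two rolls (1+9) = 20. Cumulative: 52
Frame 6: SPARE (1+9=10). 10 + next roll (7) = 17. Cumulative: 69
Frame 7: OPEN (7+1=8). Cumulative: 77
Frame 8: OPEN (4+1=5). Cumulative: 82
Frame 9: OPEN (3+5=8). Cumulative: 90
Frame 10: SPARE. Sum of all frame-10 rolls (2+8+5) = 15. Cumulative: 105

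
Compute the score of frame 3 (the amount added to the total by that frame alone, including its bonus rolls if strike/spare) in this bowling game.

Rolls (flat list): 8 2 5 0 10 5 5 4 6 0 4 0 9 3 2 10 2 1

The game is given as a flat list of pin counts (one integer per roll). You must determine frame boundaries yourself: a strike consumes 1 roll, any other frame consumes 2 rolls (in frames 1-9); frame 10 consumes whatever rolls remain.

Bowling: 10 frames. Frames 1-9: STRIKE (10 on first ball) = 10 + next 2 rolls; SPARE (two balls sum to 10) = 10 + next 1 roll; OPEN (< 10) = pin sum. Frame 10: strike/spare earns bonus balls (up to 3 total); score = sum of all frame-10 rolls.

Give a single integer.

Frame 1: SPARE (8+2=10). 10 + next roll (5) = 15. Cumulative: 15
Frame 2: OPEN (5+0=5). Cumulative: 20
Frame 3: STRIKE. 10 + next two rolls (5+5) = 20. Cumulative: 40
Frame 4: SPARE (5+5=10). 10 + next roll (4) = 14. Cumulative: 54
Frame 5: SPARE (4+6=10). 10 + next roll (0) = 10. Cumulative: 64

Answer: 20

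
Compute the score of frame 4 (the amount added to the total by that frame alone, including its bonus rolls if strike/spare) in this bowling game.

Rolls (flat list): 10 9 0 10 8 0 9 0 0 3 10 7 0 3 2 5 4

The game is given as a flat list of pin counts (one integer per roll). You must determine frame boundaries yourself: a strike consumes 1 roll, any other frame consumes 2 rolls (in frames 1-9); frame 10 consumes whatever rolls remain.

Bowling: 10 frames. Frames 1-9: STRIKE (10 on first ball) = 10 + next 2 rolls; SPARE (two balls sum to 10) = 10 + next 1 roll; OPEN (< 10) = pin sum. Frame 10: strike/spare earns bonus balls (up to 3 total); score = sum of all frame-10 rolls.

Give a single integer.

Frame 1: STRIKE. 10 + next two rolls (9+0) = 19. Cumulative: 19
Frame 2: OPEN (9+0=9). Cumulative: 28
Frame 3: STRIKE. 10 + next two rolls (8+0) = 18. Cumulative: 46
Frame 4: OPEN (8+0=8). Cumulative: 54
Frame 5: OPEN (9+0=9). Cumulative: 63
Frame 6: OPEN (0+3=3). Cumulative: 66

Answer: 8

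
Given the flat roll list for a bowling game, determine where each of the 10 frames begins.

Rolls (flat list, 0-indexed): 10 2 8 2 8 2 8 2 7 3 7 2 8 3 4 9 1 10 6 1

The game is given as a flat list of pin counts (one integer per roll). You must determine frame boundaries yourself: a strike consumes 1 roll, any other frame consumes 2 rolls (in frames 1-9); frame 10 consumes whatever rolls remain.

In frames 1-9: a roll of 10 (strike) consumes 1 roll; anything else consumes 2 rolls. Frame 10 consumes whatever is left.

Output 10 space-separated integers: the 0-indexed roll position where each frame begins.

Answer: 0 1 3 5 7 9 11 13 15 17

Derivation:
Frame 1 starts at roll index 0: roll=10 (strike), consumes 1 roll
Frame 2 starts at roll index 1: rolls=2,8 (sum=10), consumes 2 rolls
Frame 3 starts at roll index 3: rolls=2,8 (sum=10), consumes 2 rolls
Frame 4 starts at roll index 5: rolls=2,8 (sum=10), consumes 2 rolls
Frame 5 starts at roll index 7: rolls=2,7 (sum=9), consumes 2 rolls
Frame 6 starts at roll index 9: rolls=3,7 (sum=10), consumes 2 rolls
Frame 7 starts at roll index 11: rolls=2,8 (sum=10), consumes 2 rolls
Frame 8 starts at roll index 13: rolls=3,4 (sum=7), consumes 2 rolls
Frame 9 starts at roll index 15: rolls=9,1 (sum=10), consumes 2 rolls
Frame 10 starts at roll index 17: 3 remaining rolls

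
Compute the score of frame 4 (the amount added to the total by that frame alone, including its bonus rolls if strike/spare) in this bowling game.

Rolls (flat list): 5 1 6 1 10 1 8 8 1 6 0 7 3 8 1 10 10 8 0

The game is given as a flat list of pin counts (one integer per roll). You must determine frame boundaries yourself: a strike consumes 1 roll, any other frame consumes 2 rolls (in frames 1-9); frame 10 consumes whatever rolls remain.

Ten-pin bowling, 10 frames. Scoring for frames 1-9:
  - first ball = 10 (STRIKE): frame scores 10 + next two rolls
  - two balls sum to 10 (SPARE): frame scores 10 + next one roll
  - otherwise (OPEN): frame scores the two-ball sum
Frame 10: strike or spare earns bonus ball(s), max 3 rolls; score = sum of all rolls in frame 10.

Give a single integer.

Answer: 9

Derivation:
Frame 1: OPEN (5+1=6). Cumulative: 6
Frame 2: OPEN (6+1=7). Cumulative: 13
Frame 3: STRIKE. 10 + next two rolls (1+8) = 19. Cumulative: 32
Frame 4: OPEN (1+8=9). Cumulative: 41
Frame 5: OPEN (8+1=9). Cumulative: 50
Frame 6: OPEN (6+0=6). Cumulative: 56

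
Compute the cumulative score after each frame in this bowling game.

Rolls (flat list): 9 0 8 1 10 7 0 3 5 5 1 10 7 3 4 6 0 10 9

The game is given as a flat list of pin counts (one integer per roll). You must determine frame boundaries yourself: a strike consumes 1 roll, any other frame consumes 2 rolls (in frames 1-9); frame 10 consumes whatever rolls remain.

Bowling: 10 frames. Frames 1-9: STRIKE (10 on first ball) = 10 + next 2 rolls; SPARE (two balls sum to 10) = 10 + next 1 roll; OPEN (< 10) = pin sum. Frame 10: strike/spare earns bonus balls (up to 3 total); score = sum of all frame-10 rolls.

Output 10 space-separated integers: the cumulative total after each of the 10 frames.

Answer: 9 18 35 42 50 56 76 90 100 119

Derivation:
Frame 1: OPEN (9+0=9). Cumulative: 9
Frame 2: OPEN (8+1=9). Cumulative: 18
Frame 3: STRIKE. 10 + next two rolls (7+0) = 17. Cumulative: 35
Frame 4: OPEN (7+0=7). Cumulative: 42
Frame 5: OPEN (3+5=8). Cumulative: 50
Frame 6: OPEN (5+1=6). Cumulative: 56
Frame 7: STRIKE. 10 + next two rolls (7+3) = 20. Cumulative: 76
Frame 8: SPARE (7+3=10). 10 + next roll (4) = 14. Cumulative: 90
Frame 9: SPARE (4+6=10). 10 + next roll (0) = 10. Cumulative: 100
Frame 10: SPARE. Sum of all frame-10 rolls (0+10+9) = 19. Cumulative: 119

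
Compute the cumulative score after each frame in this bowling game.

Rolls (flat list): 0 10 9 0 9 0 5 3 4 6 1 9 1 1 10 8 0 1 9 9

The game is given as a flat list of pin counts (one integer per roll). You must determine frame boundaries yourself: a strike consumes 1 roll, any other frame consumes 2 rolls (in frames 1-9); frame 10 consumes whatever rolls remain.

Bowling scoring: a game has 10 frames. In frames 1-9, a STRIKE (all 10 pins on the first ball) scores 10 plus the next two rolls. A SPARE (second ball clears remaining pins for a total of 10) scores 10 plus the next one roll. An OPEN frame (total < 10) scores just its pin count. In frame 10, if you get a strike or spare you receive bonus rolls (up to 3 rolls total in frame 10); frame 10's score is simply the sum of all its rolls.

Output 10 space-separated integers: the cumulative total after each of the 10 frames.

Frame 1: SPARE (0+10=10). 10 + next roll (9) = 19. Cumulative: 19
Frame 2: OPEN (9+0=9). Cumulative: 28
Frame 3: OPEN (9+0=9). Cumulative: 37
Frame 4: OPEN (5+3=8). Cumulative: 45
Frame 5: SPARE (4+6=10). 10 + next roll (1) = 11. Cumulative: 56
Frame 6: SPARE (1+9=10). 10 + next roll (1) = 11. Cumulative: 67
Frame 7: OPEN (1+1=2). Cumulative: 69
Frame 8: STRIKE. 10 + next two rolls (8+0) = 18. Cumulative: 87
Frame 9: OPEN (8+0=8). Cumulative: 95
Frame 10: SPARE. Sum of all frame-10 rolls (1+9+9) = 19. Cumulative: 114

Answer: 19 28 37 45 56 67 69 87 95 114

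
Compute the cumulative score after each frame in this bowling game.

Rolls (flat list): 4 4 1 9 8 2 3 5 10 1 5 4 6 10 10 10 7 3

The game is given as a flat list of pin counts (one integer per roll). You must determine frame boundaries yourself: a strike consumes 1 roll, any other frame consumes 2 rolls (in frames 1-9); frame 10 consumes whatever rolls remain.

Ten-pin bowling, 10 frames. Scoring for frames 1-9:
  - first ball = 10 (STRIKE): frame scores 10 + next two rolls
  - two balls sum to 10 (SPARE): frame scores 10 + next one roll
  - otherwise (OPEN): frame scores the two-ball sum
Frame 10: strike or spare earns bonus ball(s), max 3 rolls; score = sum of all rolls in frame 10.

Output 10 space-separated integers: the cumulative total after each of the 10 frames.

Answer: 8 26 39 47 63 69 89 119 146 166

Derivation:
Frame 1: OPEN (4+4=8). Cumulative: 8
Frame 2: SPARE (1+9=10). 10 + next roll (8) = 18. Cumulative: 26
Frame 3: SPARE (8+2=10). 10 + next roll (3) = 13. Cumulative: 39
Frame 4: OPEN (3+5=8). Cumulative: 47
Frame 5: STRIKE. 10 + next two rolls (1+5) = 16. Cumulative: 63
Frame 6: OPEN (1+5=6). Cumulative: 69
Frame 7: SPARE (4+6=10). 10 + next roll (10) = 20. Cumulative: 89
Frame 8: STRIKE. 10 + next two rolls (10+10) = 30. Cumulative: 119
Frame 9: STRIKE. 10 + next two rolls (10+7) = 27. Cumulative: 146
Frame 10: STRIKE. Sum of all frame-10 rolls (10+7+3) = 20. Cumulative: 166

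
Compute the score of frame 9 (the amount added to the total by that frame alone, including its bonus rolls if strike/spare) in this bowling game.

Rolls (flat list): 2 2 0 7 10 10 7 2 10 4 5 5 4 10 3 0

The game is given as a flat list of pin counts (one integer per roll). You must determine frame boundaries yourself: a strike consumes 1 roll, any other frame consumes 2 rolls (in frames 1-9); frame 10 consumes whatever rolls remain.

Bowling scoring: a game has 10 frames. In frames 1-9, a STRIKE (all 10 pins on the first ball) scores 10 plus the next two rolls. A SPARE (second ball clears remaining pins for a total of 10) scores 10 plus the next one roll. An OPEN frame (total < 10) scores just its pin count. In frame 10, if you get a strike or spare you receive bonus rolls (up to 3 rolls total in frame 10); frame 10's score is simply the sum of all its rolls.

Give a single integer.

Frame 1: OPEN (2+2=4). Cumulative: 4
Frame 2: OPEN (0+7=7). Cumulative: 11
Frame 3: STRIKE. 10 + next two rolls (10+7) = 27. Cumulative: 38
Frame 4: STRIKE. 10 + next two rolls (7+2) = 19. Cumulative: 57
Frame 5: OPEN (7+2=9). Cumulative: 66
Frame 6: STRIKE. 10 + next two rolls (4+5) = 19. Cumulative: 85
Frame 7: OPEN (4+5=9). Cumulative: 94
Frame 8: OPEN (5+4=9). Cumulative: 103
Frame 9: STRIKE. 10 + next two rolls (3+0) = 13. Cumulative: 116
Frame 10: OPEN. Sum of all frame-10 rolls (3+0) = 3. Cumulative: 119

Answer: 13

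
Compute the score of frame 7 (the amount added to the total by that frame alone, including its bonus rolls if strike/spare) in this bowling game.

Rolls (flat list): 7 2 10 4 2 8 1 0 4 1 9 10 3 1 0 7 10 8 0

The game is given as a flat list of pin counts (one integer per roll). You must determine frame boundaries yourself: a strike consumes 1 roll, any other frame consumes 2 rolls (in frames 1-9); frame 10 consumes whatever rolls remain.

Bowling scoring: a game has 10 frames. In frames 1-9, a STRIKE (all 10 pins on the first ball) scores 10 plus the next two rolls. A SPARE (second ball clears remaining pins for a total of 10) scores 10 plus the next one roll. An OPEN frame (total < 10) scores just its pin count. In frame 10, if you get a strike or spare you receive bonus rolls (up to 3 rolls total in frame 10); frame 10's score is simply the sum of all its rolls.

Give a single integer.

Answer: 14

Derivation:
Frame 1: OPEN (7+2=9). Cumulative: 9
Frame 2: STRIKE. 10 + next two rolls (4+2) = 16. Cumulative: 25
Frame 3: OPEN (4+2=6). Cumulative: 31
Frame 4: OPEN (8+1=9). Cumulative: 40
Frame 5: OPEN (0+4=4). Cumulative: 44
Frame 6: SPARE (1+9=10). 10 + next roll (10) = 20. Cumulative: 64
Frame 7: STRIKE. 10 + next two rolls (3+1) = 14. Cumulative: 78
Frame 8: OPEN (3+1=4). Cumulative: 82
Frame 9: OPEN (0+7=7). Cumulative: 89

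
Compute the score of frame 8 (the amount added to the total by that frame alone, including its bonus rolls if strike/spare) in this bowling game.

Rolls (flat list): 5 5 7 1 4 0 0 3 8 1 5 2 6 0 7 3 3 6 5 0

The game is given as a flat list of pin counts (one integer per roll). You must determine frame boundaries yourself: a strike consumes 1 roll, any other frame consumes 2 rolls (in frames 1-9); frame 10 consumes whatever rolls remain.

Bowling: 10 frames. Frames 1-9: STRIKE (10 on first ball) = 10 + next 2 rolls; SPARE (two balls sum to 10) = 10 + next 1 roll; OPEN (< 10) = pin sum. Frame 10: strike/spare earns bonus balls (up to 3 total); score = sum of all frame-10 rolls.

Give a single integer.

Frame 1: SPARE (5+5=10). 10 + next roll (7) = 17. Cumulative: 17
Frame 2: OPEN (7+1=8). Cumulative: 25
Frame 3: OPEN (4+0=4). Cumulative: 29
Frame 4: OPEN (0+3=3). Cumulative: 32
Frame 5: OPEN (8+1=9). Cumulative: 41
Frame 6: OPEN (5+2=7). Cumulative: 48
Frame 7: OPEN (6+0=6). Cumulative: 54
Frame 8: SPARE (7+3=10). 10 + next roll (3) = 13. Cumulative: 67
Frame 9: OPEN (3+6=9). Cumulative: 76
Frame 10: OPEN. Sum of all frame-10 rolls (5+0) = 5. Cumulative: 81

Answer: 13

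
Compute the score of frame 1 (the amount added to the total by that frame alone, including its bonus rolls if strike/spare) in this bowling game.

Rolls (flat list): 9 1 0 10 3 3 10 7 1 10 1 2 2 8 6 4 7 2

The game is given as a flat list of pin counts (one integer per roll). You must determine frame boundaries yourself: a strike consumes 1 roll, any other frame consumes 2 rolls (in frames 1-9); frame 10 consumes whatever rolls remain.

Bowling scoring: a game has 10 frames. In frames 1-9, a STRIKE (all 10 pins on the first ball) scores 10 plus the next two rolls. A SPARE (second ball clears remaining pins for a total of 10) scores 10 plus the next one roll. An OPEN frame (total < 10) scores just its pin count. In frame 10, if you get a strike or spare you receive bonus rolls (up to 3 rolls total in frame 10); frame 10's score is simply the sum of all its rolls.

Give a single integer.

Answer: 10

Derivation:
Frame 1: SPARE (9+1=10). 10 + next roll (0) = 10. Cumulative: 10
Frame 2: SPARE (0+10=10). 10 + next roll (3) = 13. Cumulative: 23
Frame 3: OPEN (3+3=6). Cumulative: 29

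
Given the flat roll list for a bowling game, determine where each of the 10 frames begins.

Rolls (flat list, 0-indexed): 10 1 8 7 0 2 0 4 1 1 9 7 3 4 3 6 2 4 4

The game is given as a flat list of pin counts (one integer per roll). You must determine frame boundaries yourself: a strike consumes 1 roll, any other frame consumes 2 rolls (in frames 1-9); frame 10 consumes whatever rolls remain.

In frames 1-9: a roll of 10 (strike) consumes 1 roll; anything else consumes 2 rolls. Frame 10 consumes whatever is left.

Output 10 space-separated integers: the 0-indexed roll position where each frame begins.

Answer: 0 1 3 5 7 9 11 13 15 17

Derivation:
Frame 1 starts at roll index 0: roll=10 (strike), consumes 1 roll
Frame 2 starts at roll index 1: rolls=1,8 (sum=9), consumes 2 rolls
Frame 3 starts at roll index 3: rolls=7,0 (sum=7), consumes 2 rolls
Frame 4 starts at roll index 5: rolls=2,0 (sum=2), consumes 2 rolls
Frame 5 starts at roll index 7: rolls=4,1 (sum=5), consumes 2 rolls
Frame 6 starts at roll index 9: rolls=1,9 (sum=10), consumes 2 rolls
Frame 7 starts at roll index 11: rolls=7,3 (sum=10), consumes 2 rolls
Frame 8 starts at roll index 13: rolls=4,3 (sum=7), consumes 2 rolls
Frame 9 starts at roll index 15: rolls=6,2 (sum=8), consumes 2 rolls
Frame 10 starts at roll index 17: 2 remaining rolls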